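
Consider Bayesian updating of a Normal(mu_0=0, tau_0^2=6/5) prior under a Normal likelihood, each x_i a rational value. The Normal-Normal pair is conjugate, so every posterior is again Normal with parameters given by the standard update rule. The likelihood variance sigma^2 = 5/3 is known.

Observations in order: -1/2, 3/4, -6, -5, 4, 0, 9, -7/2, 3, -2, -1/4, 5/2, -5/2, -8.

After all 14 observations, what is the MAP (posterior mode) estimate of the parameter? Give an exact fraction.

obs 1: x=-1/2 → posterior Normal(-9/43, 30/43)
obs 2: x=3/4 → posterior Normal(9/122, 30/61)
obs 3: x=-6 → posterior Normal(-207/158, 30/79)
obs 4: x=-5 → posterior Normal(-387/194, 30/97)
obs 5: x=4 → posterior Normal(-243/230, 6/23)
obs 6: x=0 → posterior Normal(-243/266, 30/133)
obs 7: x=9 → posterior Normal(81/302, 30/151)
obs 8: x=-7/2 → posterior Normal(-45/338, 30/169)
obs 9: x=3 → posterior Normal(63/374, 30/187)
obs 10: x=-2 → posterior Normal(-9/410, 6/41)
obs 11: x=-1/4 → posterior Normal(-9/223, 30/223)
obs 12: x=5/2 → posterior Normal(36/241, 30/241)
obs 13: x=-5/2 → posterior Normal(-9/259, 30/259)
obs 14: x=-8 → posterior Normal(-153/277, 30/277)

-153/277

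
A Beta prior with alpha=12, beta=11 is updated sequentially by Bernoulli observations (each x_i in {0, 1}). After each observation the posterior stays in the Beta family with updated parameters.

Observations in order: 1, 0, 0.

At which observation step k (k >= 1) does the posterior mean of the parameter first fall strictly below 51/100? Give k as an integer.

obs 1: x=1 → posterior Beta(13, 11)
obs 2: x=0 → posterior Beta(13, 12)
obs 3: x=0 → posterior Beta(13, 13)

k = 3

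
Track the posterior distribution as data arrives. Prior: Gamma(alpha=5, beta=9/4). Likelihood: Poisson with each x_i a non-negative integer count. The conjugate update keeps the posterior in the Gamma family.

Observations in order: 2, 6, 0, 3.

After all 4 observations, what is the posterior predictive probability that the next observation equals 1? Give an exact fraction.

obs 1: x=2 → posterior Gamma(7, 13/4)
obs 2: x=6 → posterior Gamma(13, 17/4)
obs 3: x=0 → posterior Gamma(13, 21/4)
obs 4: x=3 → posterior Gamma(16, 25/4)

1490116119384765625000000/7257147736730073114838109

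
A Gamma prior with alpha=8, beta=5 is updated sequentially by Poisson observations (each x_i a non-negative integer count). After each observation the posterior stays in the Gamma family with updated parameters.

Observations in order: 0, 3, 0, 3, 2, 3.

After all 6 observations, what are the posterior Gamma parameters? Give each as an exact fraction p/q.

obs 1: x=0 → posterior Gamma(8, 6)
obs 2: x=3 → posterior Gamma(11, 7)
obs 3: x=0 → posterior Gamma(11, 8)
obs 4: x=3 → posterior Gamma(14, 9)
obs 5: x=2 → posterior Gamma(16, 10)
obs 6: x=3 → posterior Gamma(19, 11)

alpha=19, beta=11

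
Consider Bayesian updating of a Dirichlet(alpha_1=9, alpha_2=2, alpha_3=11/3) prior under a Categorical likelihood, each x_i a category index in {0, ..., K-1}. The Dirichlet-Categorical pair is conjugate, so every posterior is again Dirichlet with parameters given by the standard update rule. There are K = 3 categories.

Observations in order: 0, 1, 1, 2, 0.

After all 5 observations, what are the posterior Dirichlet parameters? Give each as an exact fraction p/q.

obs 1: x=0 → posterior Dirichlet(10, 2, 11/3)
obs 2: x=1 → posterior Dirichlet(10, 3, 11/3)
obs 3: x=1 → posterior Dirichlet(10, 4, 11/3)
obs 4: x=2 → posterior Dirichlet(10, 4, 14/3)
obs 5: x=0 → posterior Dirichlet(11, 4, 14/3)

alpha_1=11, alpha_2=4, alpha_3=14/3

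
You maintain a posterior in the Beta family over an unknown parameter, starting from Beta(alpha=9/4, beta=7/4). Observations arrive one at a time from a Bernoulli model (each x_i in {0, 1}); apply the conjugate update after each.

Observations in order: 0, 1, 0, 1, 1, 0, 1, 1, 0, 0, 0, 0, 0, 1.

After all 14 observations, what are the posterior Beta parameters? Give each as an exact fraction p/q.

obs 1: x=0 → posterior Beta(9/4, 11/4)
obs 2: x=1 → posterior Beta(13/4, 11/4)
obs 3: x=0 → posterior Beta(13/4, 15/4)
obs 4: x=1 → posterior Beta(17/4, 15/4)
obs 5: x=1 → posterior Beta(21/4, 15/4)
obs 6: x=0 → posterior Beta(21/4, 19/4)
obs 7: x=1 → posterior Beta(25/4, 19/4)
obs 8: x=1 → posterior Beta(29/4, 19/4)
obs 9: x=0 → posterior Beta(29/4, 23/4)
obs 10: x=0 → posterior Beta(29/4, 27/4)
obs 11: x=0 → posterior Beta(29/4, 31/4)
obs 12: x=0 → posterior Beta(29/4, 35/4)
obs 13: x=0 → posterior Beta(29/4, 39/4)
obs 14: x=1 → posterior Beta(33/4, 39/4)

alpha=33/4, beta=39/4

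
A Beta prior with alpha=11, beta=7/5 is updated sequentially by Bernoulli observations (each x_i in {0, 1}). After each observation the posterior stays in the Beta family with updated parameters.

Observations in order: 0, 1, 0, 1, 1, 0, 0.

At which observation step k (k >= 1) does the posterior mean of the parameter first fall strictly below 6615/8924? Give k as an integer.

obs 1: x=0 → posterior Beta(11, 12/5)
obs 2: x=1 → posterior Beta(12, 12/5)
obs 3: x=0 → posterior Beta(12, 17/5)
obs 4: x=1 → posterior Beta(13, 17/5)
obs 5: x=1 → posterior Beta(14, 17/5)
obs 6: x=0 → posterior Beta(14, 22/5)
obs 7: x=0 → posterior Beta(14, 27/5)

k = 7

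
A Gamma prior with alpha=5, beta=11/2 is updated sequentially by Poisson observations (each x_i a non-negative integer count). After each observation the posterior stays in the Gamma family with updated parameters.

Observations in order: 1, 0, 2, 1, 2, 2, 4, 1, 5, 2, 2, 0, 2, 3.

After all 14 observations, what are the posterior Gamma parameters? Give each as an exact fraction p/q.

alpha=32, beta=39/2

obs 1: x=1 → posterior Gamma(6, 13/2)
obs 2: x=0 → posterior Gamma(6, 15/2)
obs 3: x=2 → posterior Gamma(8, 17/2)
obs 4: x=1 → posterior Gamma(9, 19/2)
obs 5: x=2 → posterior Gamma(11, 21/2)
obs 6: x=2 → posterior Gamma(13, 23/2)
obs 7: x=4 → posterior Gamma(17, 25/2)
obs 8: x=1 → posterior Gamma(18, 27/2)
obs 9: x=5 → posterior Gamma(23, 29/2)
obs 10: x=2 → posterior Gamma(25, 31/2)
obs 11: x=2 → posterior Gamma(27, 33/2)
obs 12: x=0 → posterior Gamma(27, 35/2)
obs 13: x=2 → posterior Gamma(29, 37/2)
obs 14: x=3 → posterior Gamma(32, 39/2)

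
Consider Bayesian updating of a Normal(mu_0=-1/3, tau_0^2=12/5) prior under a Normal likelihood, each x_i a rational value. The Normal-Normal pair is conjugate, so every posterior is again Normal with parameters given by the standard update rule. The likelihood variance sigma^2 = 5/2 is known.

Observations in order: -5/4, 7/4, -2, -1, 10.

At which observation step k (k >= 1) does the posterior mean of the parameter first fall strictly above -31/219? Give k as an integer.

k = 2

obs 1: x=-5/4 → posterior Normal(-115/147, 60/49)
obs 2: x=7/4 → posterior Normal(11/219, 60/73)
obs 3: x=-2 → posterior Normal(-133/291, 60/97)
obs 4: x=-1 → posterior Normal(-205/363, 60/121)
obs 5: x=10 → posterior Normal(103/87, 12/29)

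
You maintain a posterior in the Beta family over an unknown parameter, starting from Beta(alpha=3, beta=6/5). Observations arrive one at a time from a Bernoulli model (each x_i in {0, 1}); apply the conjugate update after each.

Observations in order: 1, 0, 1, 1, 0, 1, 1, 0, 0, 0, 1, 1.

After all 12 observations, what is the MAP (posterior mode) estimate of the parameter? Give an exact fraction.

45/71

obs 1: x=1 → posterior Beta(4, 6/5)
obs 2: x=0 → posterior Beta(4, 11/5)
obs 3: x=1 → posterior Beta(5, 11/5)
obs 4: x=1 → posterior Beta(6, 11/5)
obs 5: x=0 → posterior Beta(6, 16/5)
obs 6: x=1 → posterior Beta(7, 16/5)
obs 7: x=1 → posterior Beta(8, 16/5)
obs 8: x=0 → posterior Beta(8, 21/5)
obs 9: x=0 → posterior Beta(8, 26/5)
obs 10: x=0 → posterior Beta(8, 31/5)
obs 11: x=1 → posterior Beta(9, 31/5)
obs 12: x=1 → posterior Beta(10, 31/5)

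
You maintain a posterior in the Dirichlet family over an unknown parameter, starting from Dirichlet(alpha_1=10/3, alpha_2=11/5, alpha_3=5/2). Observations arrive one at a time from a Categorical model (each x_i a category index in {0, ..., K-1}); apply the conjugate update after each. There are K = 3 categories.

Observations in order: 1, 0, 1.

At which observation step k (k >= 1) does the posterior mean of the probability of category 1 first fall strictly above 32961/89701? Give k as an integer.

obs 1: x=1 → posterior Dirichlet(10/3, 16/5, 5/2)
obs 2: x=0 → posterior Dirichlet(13/3, 16/5, 5/2)
obs 3: x=1 → posterior Dirichlet(13/3, 21/5, 5/2)

k = 3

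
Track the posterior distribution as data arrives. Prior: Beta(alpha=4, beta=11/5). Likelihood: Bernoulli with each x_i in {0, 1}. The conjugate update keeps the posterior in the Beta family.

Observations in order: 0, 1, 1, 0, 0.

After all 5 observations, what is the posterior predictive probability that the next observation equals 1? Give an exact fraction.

obs 1: x=0 → posterior Beta(4, 16/5)
obs 2: x=1 → posterior Beta(5, 16/5)
obs 3: x=1 → posterior Beta(6, 16/5)
obs 4: x=0 → posterior Beta(6, 21/5)
obs 5: x=0 → posterior Beta(6, 26/5)

15/28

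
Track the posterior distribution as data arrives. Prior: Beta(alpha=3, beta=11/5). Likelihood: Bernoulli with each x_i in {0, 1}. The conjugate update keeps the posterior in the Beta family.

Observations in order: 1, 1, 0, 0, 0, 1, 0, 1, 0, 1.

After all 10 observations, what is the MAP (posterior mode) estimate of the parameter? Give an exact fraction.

obs 1: x=1 → posterior Beta(4, 11/5)
obs 2: x=1 → posterior Beta(5, 11/5)
obs 3: x=0 → posterior Beta(5, 16/5)
obs 4: x=0 → posterior Beta(5, 21/5)
obs 5: x=0 → posterior Beta(5, 26/5)
obs 6: x=1 → posterior Beta(6, 26/5)
obs 7: x=0 → posterior Beta(6, 31/5)
obs 8: x=1 → posterior Beta(7, 31/5)
obs 9: x=0 → posterior Beta(7, 36/5)
obs 10: x=1 → posterior Beta(8, 36/5)

35/66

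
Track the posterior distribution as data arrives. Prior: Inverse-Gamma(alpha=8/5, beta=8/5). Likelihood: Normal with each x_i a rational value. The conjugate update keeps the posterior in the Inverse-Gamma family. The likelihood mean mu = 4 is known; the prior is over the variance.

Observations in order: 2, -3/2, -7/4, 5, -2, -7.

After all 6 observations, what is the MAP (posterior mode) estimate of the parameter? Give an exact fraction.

18281/896

obs 1: x=2 → posterior Inverse-Gamma(21/10, 18/5)
obs 2: x=-3/2 → posterior Inverse-Gamma(13/5, 749/40)
obs 3: x=-7/4 → posterior Inverse-Gamma(31/10, 5641/160)
obs 4: x=5 → posterior Inverse-Gamma(18/5, 5721/160)
obs 5: x=-2 → posterior Inverse-Gamma(41/10, 8601/160)
obs 6: x=-7 → posterior Inverse-Gamma(23/5, 18281/160)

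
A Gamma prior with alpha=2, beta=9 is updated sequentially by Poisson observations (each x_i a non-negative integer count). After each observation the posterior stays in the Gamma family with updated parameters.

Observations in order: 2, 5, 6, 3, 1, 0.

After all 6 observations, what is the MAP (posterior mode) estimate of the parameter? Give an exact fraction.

6/5

obs 1: x=2 → posterior Gamma(4, 10)
obs 2: x=5 → posterior Gamma(9, 11)
obs 3: x=6 → posterior Gamma(15, 12)
obs 4: x=3 → posterior Gamma(18, 13)
obs 5: x=1 → posterior Gamma(19, 14)
obs 6: x=0 → posterior Gamma(19, 15)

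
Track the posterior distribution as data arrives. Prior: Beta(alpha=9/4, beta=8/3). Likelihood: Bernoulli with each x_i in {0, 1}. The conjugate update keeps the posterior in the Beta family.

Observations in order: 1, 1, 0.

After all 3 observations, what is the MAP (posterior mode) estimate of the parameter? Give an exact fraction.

obs 1: x=1 → posterior Beta(13/4, 8/3)
obs 2: x=1 → posterior Beta(17/4, 8/3)
obs 3: x=0 → posterior Beta(17/4, 11/3)

39/71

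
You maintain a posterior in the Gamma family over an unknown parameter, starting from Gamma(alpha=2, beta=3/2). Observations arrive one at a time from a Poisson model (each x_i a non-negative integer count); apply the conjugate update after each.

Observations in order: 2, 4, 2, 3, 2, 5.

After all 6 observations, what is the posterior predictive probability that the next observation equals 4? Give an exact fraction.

47112237351768493652343750000/339448671314611904643504117121

obs 1: x=2 → posterior Gamma(4, 5/2)
obs 2: x=4 → posterior Gamma(8, 7/2)
obs 3: x=2 → posterior Gamma(10, 9/2)
obs 4: x=3 → posterior Gamma(13, 11/2)
obs 5: x=2 → posterior Gamma(15, 13/2)
obs 6: x=5 → posterior Gamma(20, 15/2)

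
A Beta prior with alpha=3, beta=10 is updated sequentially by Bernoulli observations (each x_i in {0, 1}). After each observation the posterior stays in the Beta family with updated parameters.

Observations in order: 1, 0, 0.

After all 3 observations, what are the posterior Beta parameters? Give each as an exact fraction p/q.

alpha=4, beta=12

obs 1: x=1 → posterior Beta(4, 10)
obs 2: x=0 → posterior Beta(4, 11)
obs 3: x=0 → posterior Beta(4, 12)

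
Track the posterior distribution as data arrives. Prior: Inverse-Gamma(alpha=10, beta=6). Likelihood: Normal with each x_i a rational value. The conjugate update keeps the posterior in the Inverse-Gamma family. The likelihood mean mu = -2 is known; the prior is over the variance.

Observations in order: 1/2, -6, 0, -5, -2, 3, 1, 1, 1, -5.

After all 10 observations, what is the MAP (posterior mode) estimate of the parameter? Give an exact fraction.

obs 1: x=1/2 → posterior Inverse-Gamma(21/2, 73/8)
obs 2: x=-6 → posterior Inverse-Gamma(11, 137/8)
obs 3: x=0 → posterior Inverse-Gamma(23/2, 153/8)
obs 4: x=-5 → posterior Inverse-Gamma(12, 189/8)
obs 5: x=-2 → posterior Inverse-Gamma(25/2, 189/8)
obs 6: x=3 → posterior Inverse-Gamma(13, 289/8)
obs 7: x=1 → posterior Inverse-Gamma(27/2, 325/8)
obs 8: x=1 → posterior Inverse-Gamma(14, 361/8)
obs 9: x=1 → posterior Inverse-Gamma(29/2, 397/8)
obs 10: x=-5 → posterior Inverse-Gamma(15, 433/8)

433/128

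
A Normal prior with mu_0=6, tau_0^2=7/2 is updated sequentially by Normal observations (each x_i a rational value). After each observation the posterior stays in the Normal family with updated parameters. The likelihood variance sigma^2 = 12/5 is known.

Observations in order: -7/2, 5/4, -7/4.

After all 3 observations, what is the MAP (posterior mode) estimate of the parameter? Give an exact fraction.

obs 1: x=-7/2 → posterior Normal(43/118, 84/59)
obs 2: x=5/4 → posterior Normal(261/376, 42/47)
obs 3: x=-7/4 → posterior Normal(4/129, 28/43)

4/129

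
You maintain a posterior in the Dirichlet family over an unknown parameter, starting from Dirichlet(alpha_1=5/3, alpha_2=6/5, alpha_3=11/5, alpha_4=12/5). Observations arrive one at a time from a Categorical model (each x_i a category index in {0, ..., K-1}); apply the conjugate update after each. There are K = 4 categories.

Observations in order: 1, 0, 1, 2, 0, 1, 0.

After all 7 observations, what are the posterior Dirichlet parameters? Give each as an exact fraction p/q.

alpha_1=14/3, alpha_2=21/5, alpha_3=16/5, alpha_4=12/5

obs 1: x=1 → posterior Dirichlet(5/3, 11/5, 11/5, 12/5)
obs 2: x=0 → posterior Dirichlet(8/3, 11/5, 11/5, 12/5)
obs 3: x=1 → posterior Dirichlet(8/3, 16/5, 11/5, 12/5)
obs 4: x=2 → posterior Dirichlet(8/3, 16/5, 16/5, 12/5)
obs 5: x=0 → posterior Dirichlet(11/3, 16/5, 16/5, 12/5)
obs 6: x=1 → posterior Dirichlet(11/3, 21/5, 16/5, 12/5)
obs 7: x=0 → posterior Dirichlet(14/3, 21/5, 16/5, 12/5)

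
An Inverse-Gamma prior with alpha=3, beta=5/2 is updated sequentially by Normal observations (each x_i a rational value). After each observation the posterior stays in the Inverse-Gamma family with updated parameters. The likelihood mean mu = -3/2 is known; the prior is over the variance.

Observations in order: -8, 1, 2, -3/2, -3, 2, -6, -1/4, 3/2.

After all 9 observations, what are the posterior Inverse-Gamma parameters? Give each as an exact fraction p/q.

obs 1: x=-8 → posterior Inverse-Gamma(7/2, 189/8)
obs 2: x=1 → posterior Inverse-Gamma(4, 107/4)
obs 3: x=2 → posterior Inverse-Gamma(9/2, 263/8)
obs 4: x=-3/2 → posterior Inverse-Gamma(5, 263/8)
obs 5: x=-3 → posterior Inverse-Gamma(11/2, 34)
obs 6: x=2 → posterior Inverse-Gamma(6, 321/8)
obs 7: x=-6 → posterior Inverse-Gamma(13/2, 201/4)
obs 8: x=-1/4 → posterior Inverse-Gamma(7, 1633/32)
obs 9: x=3/2 → posterior Inverse-Gamma(15/2, 1777/32)

alpha=15/2, beta=1777/32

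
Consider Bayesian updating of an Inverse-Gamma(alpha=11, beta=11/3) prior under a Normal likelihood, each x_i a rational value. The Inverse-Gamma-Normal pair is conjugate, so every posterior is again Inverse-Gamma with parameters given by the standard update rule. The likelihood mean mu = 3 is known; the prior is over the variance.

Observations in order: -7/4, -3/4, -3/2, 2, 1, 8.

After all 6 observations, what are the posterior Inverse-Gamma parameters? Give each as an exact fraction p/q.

alpha=14, beta=2261/48

obs 1: x=-7/4 → posterior Inverse-Gamma(23/2, 1435/96)
obs 2: x=-3/4 → posterior Inverse-Gamma(12, 1055/48)
obs 3: x=-3/2 → posterior Inverse-Gamma(25/2, 1541/48)
obs 4: x=2 → posterior Inverse-Gamma(13, 1565/48)
obs 5: x=1 → posterior Inverse-Gamma(27/2, 1661/48)
obs 6: x=8 → posterior Inverse-Gamma(14, 2261/48)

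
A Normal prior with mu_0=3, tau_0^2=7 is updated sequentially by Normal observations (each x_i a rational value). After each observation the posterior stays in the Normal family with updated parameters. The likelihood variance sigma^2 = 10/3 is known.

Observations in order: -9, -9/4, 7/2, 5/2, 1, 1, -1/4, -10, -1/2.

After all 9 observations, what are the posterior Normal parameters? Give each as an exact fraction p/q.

obs 1: x=-9 → posterior Normal(-159/31, 70/31)
obs 2: x=-9/4 → posterior Normal(-825/208, 35/26)
obs 3: x=7/2 → posterior Normal(-531/292, 70/73)
obs 4: x=5/2 → posterior Normal(-321/376, 35/47)
obs 5: x=1 → posterior Normal(-237/460, 14/23)
obs 6: x=1 → posterior Normal(-9/32, 35/68)
obs 7: x=-1/4 → posterior Normal(-87/314, 70/157)
obs 8: x=-10 → posterior Normal(-507/356, 35/89)
obs 9: x=-1/2 → posterior Normal(-264/199, 70/199)

mu_0=-264/199, tau_0^2=70/199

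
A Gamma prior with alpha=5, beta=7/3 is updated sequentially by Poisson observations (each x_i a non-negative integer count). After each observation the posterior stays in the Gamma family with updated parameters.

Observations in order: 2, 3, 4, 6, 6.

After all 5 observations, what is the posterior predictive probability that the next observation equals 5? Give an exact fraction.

2769677002970352408570396052843087194488832/21684043449710088680149056017398834228515625

obs 1: x=2 → posterior Gamma(7, 10/3)
obs 2: x=3 → posterior Gamma(10, 13/3)
obs 3: x=4 → posterior Gamma(14, 16/3)
obs 4: x=6 → posterior Gamma(20, 19/3)
obs 5: x=6 → posterior Gamma(26, 22/3)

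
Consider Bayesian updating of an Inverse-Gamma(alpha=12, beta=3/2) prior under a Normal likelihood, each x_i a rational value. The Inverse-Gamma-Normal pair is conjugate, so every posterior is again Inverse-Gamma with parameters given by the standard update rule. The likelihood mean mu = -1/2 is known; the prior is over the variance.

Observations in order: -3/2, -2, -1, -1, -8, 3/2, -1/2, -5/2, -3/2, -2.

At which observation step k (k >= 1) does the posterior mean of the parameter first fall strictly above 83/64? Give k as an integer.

obs 1: x=-3/2 → posterior Inverse-Gamma(25/2, 2)
obs 2: x=-2 → posterior Inverse-Gamma(13, 25/8)
obs 3: x=-1 → posterior Inverse-Gamma(27/2, 13/4)
obs 4: x=-1 → posterior Inverse-Gamma(14, 27/8)
obs 5: x=-8 → posterior Inverse-Gamma(29/2, 63/2)
obs 6: x=3/2 → posterior Inverse-Gamma(15, 67/2)
obs 7: x=-1/2 → posterior Inverse-Gamma(31/2, 67/2)
obs 8: x=-5/2 → posterior Inverse-Gamma(16, 71/2)
obs 9: x=-3/2 → posterior Inverse-Gamma(33/2, 36)
obs 10: x=-2 → posterior Inverse-Gamma(17, 297/8)

k = 5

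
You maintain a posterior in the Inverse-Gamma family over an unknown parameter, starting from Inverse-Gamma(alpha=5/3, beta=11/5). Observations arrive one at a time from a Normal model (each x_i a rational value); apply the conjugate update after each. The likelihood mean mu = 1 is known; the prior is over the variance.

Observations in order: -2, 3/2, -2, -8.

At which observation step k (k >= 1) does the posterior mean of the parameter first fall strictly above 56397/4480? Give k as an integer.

obs 1: x=-2 → posterior Inverse-Gamma(13/6, 67/10)
obs 2: x=3/2 → posterior Inverse-Gamma(8/3, 273/40)
obs 3: x=-2 → posterior Inverse-Gamma(19/6, 453/40)
obs 4: x=-8 → posterior Inverse-Gamma(11/3, 2073/40)

k = 4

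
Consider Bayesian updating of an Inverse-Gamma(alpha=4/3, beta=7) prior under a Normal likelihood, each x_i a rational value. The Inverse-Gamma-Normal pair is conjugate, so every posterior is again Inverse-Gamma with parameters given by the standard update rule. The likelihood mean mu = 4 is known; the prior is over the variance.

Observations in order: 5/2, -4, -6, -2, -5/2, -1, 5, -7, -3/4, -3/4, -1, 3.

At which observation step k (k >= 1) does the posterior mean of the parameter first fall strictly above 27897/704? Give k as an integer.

k = 3

obs 1: x=5/2 → posterior Inverse-Gamma(11/6, 65/8)
obs 2: x=-4 → posterior Inverse-Gamma(7/3, 321/8)
obs 3: x=-6 → posterior Inverse-Gamma(17/6, 721/8)
obs 4: x=-2 → posterior Inverse-Gamma(10/3, 865/8)
obs 5: x=-5/2 → posterior Inverse-Gamma(23/6, 517/4)
obs 6: x=-1 → posterior Inverse-Gamma(13/3, 567/4)
obs 7: x=5 → posterior Inverse-Gamma(29/6, 569/4)
obs 8: x=-7 → posterior Inverse-Gamma(16/3, 811/4)
obs 9: x=-3/4 → posterior Inverse-Gamma(35/6, 6849/32)
obs 10: x=-3/4 → posterior Inverse-Gamma(19/3, 3605/16)
obs 11: x=-1 → posterior Inverse-Gamma(41/6, 3805/16)
obs 12: x=3 → posterior Inverse-Gamma(22/3, 3813/16)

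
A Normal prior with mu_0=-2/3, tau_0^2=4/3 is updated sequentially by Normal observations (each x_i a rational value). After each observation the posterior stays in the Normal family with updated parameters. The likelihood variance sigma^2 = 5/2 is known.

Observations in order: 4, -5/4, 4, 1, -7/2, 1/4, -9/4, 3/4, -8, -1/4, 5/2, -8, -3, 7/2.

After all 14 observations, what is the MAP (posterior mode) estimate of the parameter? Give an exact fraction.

obs 1: x=4 → posterior Normal(22/23, 20/23)
obs 2: x=-5/4 → posterior Normal(12/31, 20/31)
obs 3: x=4 → posterior Normal(44/39, 20/39)
obs 4: x=1 → posterior Normal(52/47, 20/47)
obs 5: x=-7/2 → posterior Normal(24/55, 4/11)
obs 6: x=1/4 → posterior Normal(26/63, 20/63)
obs 7: x=-9/4 → posterior Normal(8/71, 20/71)
obs 8: x=3/4 → posterior Normal(14/79, 20/79)
obs 9: x=-8 → posterior Normal(-50/87, 20/87)
obs 10: x=-1/4 → posterior Normal(-52/95, 4/19)
obs 11: x=5/2 → posterior Normal(-32/103, 20/103)
obs 12: x=-8 → posterior Normal(-32/37, 20/111)
obs 13: x=-3 → posterior Normal(-120/119, 20/119)
obs 14: x=7/2 → posterior Normal(-92/127, 20/127)

-92/127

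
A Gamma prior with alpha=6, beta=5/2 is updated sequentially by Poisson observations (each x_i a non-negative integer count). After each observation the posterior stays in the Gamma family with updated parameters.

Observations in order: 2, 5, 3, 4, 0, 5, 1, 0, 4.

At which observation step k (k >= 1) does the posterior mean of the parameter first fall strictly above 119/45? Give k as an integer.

obs 1: x=2 → posterior Gamma(8, 7/2)
obs 2: x=5 → posterior Gamma(13, 9/2)
obs 3: x=3 → posterior Gamma(16, 11/2)
obs 4: x=4 → posterior Gamma(20, 13/2)
obs 5: x=0 → posterior Gamma(20, 15/2)
obs 6: x=5 → posterior Gamma(25, 17/2)
obs 7: x=1 → posterior Gamma(26, 19/2)
obs 8: x=0 → posterior Gamma(26, 21/2)
obs 9: x=4 → posterior Gamma(30, 23/2)

k = 2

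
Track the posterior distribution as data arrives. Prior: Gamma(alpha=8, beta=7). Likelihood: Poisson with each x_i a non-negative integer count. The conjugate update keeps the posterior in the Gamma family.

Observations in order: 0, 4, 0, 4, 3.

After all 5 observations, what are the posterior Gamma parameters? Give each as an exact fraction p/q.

obs 1: x=0 → posterior Gamma(8, 8)
obs 2: x=4 → posterior Gamma(12, 9)
obs 3: x=0 → posterior Gamma(12, 10)
obs 4: x=4 → posterior Gamma(16, 11)
obs 5: x=3 → posterior Gamma(19, 12)

alpha=19, beta=12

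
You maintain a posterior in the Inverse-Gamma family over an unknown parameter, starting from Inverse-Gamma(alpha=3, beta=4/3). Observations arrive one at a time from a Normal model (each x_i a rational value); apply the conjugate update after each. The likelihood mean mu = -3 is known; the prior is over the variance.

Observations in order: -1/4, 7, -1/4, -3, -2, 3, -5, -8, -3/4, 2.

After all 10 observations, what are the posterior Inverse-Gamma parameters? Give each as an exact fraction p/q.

obs 1: x=-1/4 → posterior Inverse-Gamma(7/2, 491/96)
obs 2: x=7 → posterior Inverse-Gamma(4, 5291/96)
obs 3: x=-1/4 → posterior Inverse-Gamma(9/2, 2827/48)
obs 4: x=-3 → posterior Inverse-Gamma(5, 2827/48)
obs 5: x=-2 → posterior Inverse-Gamma(11/2, 2851/48)
obs 6: x=3 → posterior Inverse-Gamma(6, 3715/48)
obs 7: x=-5 → posterior Inverse-Gamma(13/2, 3811/48)
obs 8: x=-8 → posterior Inverse-Gamma(7, 4411/48)
obs 9: x=-3/4 → posterior Inverse-Gamma(15/2, 9065/96)
obs 10: x=2 → posterior Inverse-Gamma(8, 10265/96)

alpha=8, beta=10265/96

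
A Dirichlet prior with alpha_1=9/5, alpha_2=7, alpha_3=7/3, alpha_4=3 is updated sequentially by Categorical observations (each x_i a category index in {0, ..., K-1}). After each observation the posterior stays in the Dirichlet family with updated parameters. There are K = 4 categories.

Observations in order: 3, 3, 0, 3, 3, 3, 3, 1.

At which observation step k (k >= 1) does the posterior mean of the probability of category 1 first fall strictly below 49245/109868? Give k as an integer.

k = 2

obs 1: x=3 → posterior Dirichlet(9/5, 7, 7/3, 4)
obs 2: x=3 → posterior Dirichlet(9/5, 7, 7/3, 5)
obs 3: x=0 → posterior Dirichlet(14/5, 7, 7/3, 5)
obs 4: x=3 → posterior Dirichlet(14/5, 7, 7/3, 6)
obs 5: x=3 → posterior Dirichlet(14/5, 7, 7/3, 7)
obs 6: x=3 → posterior Dirichlet(14/5, 7, 7/3, 8)
obs 7: x=3 → posterior Dirichlet(14/5, 7, 7/3, 9)
obs 8: x=1 → posterior Dirichlet(14/5, 8, 7/3, 9)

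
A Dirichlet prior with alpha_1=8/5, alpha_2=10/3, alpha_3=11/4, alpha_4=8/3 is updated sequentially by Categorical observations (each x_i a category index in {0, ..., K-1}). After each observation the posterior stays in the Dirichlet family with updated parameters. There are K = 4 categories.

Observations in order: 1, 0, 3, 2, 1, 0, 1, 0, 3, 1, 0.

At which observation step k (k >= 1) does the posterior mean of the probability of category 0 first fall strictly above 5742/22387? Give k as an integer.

k = 11

obs 1: x=1 → posterior Dirichlet(8/5, 13/3, 11/4, 8/3)
obs 2: x=0 → posterior Dirichlet(13/5, 13/3, 11/4, 8/3)
obs 3: x=3 → posterior Dirichlet(13/5, 13/3, 11/4, 11/3)
obs 4: x=2 → posterior Dirichlet(13/5, 13/3, 15/4, 11/3)
obs 5: x=1 → posterior Dirichlet(13/5, 16/3, 15/4, 11/3)
obs 6: x=0 → posterior Dirichlet(18/5, 16/3, 15/4, 11/3)
obs 7: x=1 → posterior Dirichlet(18/5, 19/3, 15/4, 11/3)
obs 8: x=0 → posterior Dirichlet(23/5, 19/3, 15/4, 11/3)
obs 9: x=3 → posterior Dirichlet(23/5, 19/3, 15/4, 14/3)
obs 10: x=1 → posterior Dirichlet(23/5, 22/3, 15/4, 14/3)
obs 11: x=0 → posterior Dirichlet(28/5, 22/3, 15/4, 14/3)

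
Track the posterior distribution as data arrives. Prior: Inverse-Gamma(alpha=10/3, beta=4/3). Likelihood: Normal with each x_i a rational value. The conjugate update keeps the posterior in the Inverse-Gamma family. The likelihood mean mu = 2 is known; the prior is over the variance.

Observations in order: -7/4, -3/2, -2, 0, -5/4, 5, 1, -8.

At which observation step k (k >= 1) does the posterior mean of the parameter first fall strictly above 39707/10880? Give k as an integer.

obs 1: x=-7/4 → posterior Inverse-Gamma(23/6, 803/96)
obs 2: x=-3/2 → posterior Inverse-Gamma(13/3, 1391/96)
obs 3: x=-2 → posterior Inverse-Gamma(29/6, 2159/96)
obs 4: x=0 → posterior Inverse-Gamma(16/3, 2351/96)
obs 5: x=-5/4 → posterior Inverse-Gamma(35/6, 1429/48)
obs 6: x=5 → posterior Inverse-Gamma(19/3, 1645/48)
obs 7: x=1 → posterior Inverse-Gamma(41/6, 1669/48)
obs 8: x=-8 → posterior Inverse-Gamma(22/3, 4069/48)

k = 2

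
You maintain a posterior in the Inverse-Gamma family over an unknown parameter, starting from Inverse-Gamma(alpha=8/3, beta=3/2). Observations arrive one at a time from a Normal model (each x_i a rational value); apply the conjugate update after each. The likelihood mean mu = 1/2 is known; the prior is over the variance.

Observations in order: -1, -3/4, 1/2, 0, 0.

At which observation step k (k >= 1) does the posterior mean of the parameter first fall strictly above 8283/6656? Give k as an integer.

k = 2

obs 1: x=-1 → posterior Inverse-Gamma(19/6, 21/8)
obs 2: x=-3/4 → posterior Inverse-Gamma(11/3, 109/32)
obs 3: x=1/2 → posterior Inverse-Gamma(25/6, 109/32)
obs 4: x=0 → posterior Inverse-Gamma(14/3, 113/32)
obs 5: x=0 → posterior Inverse-Gamma(31/6, 117/32)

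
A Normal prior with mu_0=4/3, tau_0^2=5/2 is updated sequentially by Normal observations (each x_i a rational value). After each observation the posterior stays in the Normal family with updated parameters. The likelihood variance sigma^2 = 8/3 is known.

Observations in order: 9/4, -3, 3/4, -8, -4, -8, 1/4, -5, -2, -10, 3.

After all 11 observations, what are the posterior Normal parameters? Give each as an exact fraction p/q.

obs 1: x=9/4 → posterior Normal(661/372, 40/31)
obs 2: x=-3 → posterior Normal(121/552, 20/23)
obs 3: x=3/4 → posterior Normal(64/183, 40/61)
obs 4: x=-8 → posterior Normal(-74/57, 10/19)
obs 5: x=-4 → posterior Normal(-68/39, 40/91)
obs 6: x=-8 → posterior Normal(-418/159, 20/53)
obs 7: x=1/4 → posterior Normal(-3299/1452, 40/121)
obs 8: x=-5 → posterior Normal(-247/96, 5/17)
obs 9: x=-2 → posterior Normal(-4559/1812, 40/151)
obs 10: x=-10 → posterior Normal(-6359/1992, 20/83)
obs 11: x=3 → posterior Normal(-5819/2172, 40/181)

mu_0=-5819/2172, tau_0^2=40/181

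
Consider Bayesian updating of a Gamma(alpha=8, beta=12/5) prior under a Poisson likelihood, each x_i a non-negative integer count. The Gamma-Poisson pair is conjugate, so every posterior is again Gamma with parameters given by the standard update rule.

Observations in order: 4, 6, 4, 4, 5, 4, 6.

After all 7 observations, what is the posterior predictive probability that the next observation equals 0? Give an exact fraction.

359759420802312522637857046018598071824300681556985521245664840905647/22705814685896786089750978283614409206507331277096105077974843210596352

obs 1: x=4 → posterior Gamma(12, 17/5)
obs 2: x=6 → posterior Gamma(18, 22/5)
obs 3: x=4 → posterior Gamma(22, 27/5)
obs 4: x=4 → posterior Gamma(26, 32/5)
obs 5: x=5 → posterior Gamma(31, 37/5)
obs 6: x=4 → posterior Gamma(35, 42/5)
obs 7: x=6 → posterior Gamma(41, 47/5)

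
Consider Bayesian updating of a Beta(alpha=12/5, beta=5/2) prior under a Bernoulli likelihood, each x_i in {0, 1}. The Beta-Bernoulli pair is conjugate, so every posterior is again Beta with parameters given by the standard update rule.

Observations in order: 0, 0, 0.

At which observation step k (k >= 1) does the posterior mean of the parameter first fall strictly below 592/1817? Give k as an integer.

obs 1: x=0 → posterior Beta(12/5, 7/2)
obs 2: x=0 → posterior Beta(12/5, 9/2)
obs 3: x=0 → posterior Beta(12/5, 11/2)

k = 3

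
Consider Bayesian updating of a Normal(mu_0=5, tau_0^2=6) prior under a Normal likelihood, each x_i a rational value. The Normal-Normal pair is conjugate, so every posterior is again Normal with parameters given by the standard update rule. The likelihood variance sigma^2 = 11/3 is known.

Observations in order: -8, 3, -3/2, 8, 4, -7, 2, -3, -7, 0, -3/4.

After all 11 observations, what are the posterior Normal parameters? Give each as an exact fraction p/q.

obs 1: x=-8 → posterior Normal(-89/29, 66/29)
obs 2: x=3 → posterior Normal(-35/47, 66/47)
obs 3: x=-3/2 → posterior Normal(-62/65, 66/65)
obs 4: x=8 → posterior Normal(82/83, 66/83)
obs 5: x=4 → posterior Normal(154/101, 66/101)
obs 6: x=-7 → posterior Normal(4/17, 66/119)
obs 7: x=2 → posterior Normal(64/137, 66/137)
obs 8: x=-3 → posterior Normal(2/31, 66/155)
obs 9: x=-7 → posterior Normal(-116/173, 66/173)
obs 10: x=0 → posterior Normal(-116/191, 66/191)
obs 11: x=-3/4 → posterior Normal(-259/418, 6/19)

mu_0=-259/418, tau_0^2=6/19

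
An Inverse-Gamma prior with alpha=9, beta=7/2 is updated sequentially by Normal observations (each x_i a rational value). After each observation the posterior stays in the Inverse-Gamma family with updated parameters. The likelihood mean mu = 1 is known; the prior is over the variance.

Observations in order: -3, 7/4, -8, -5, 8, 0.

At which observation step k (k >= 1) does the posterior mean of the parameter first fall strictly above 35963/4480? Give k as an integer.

k = 5

obs 1: x=-3 → posterior Inverse-Gamma(19/2, 23/2)
obs 2: x=7/4 → posterior Inverse-Gamma(10, 377/32)
obs 3: x=-8 → posterior Inverse-Gamma(21/2, 1673/32)
obs 4: x=-5 → posterior Inverse-Gamma(11, 2249/32)
obs 5: x=8 → posterior Inverse-Gamma(23/2, 3033/32)
obs 6: x=0 → posterior Inverse-Gamma(12, 3049/32)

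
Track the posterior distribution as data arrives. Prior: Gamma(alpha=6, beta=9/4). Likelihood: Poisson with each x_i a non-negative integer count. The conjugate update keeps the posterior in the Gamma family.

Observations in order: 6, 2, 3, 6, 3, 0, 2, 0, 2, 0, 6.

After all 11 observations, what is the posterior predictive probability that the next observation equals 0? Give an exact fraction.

118558120445975157028044470669508269904542112710719750776396721/1627401845698053775058104286872950703258480415459115192991004001

obs 1: x=6 → posterior Gamma(12, 13/4)
obs 2: x=2 → posterior Gamma(14, 17/4)
obs 3: x=3 → posterior Gamma(17, 21/4)
obs 4: x=6 → posterior Gamma(23, 25/4)
obs 5: x=3 → posterior Gamma(26, 29/4)
obs 6: x=0 → posterior Gamma(26, 33/4)
obs 7: x=2 → posterior Gamma(28, 37/4)
obs 8: x=0 → posterior Gamma(28, 41/4)
obs 9: x=2 → posterior Gamma(30, 45/4)
obs 10: x=0 → posterior Gamma(30, 49/4)
obs 11: x=6 → posterior Gamma(36, 53/4)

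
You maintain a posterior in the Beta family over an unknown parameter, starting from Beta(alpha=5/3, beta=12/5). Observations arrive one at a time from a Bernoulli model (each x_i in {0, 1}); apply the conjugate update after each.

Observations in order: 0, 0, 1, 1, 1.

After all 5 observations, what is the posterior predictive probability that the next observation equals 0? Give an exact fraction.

33/68

obs 1: x=0 → posterior Beta(5/3, 17/5)
obs 2: x=0 → posterior Beta(5/3, 22/5)
obs 3: x=1 → posterior Beta(8/3, 22/5)
obs 4: x=1 → posterior Beta(11/3, 22/5)
obs 5: x=1 → posterior Beta(14/3, 22/5)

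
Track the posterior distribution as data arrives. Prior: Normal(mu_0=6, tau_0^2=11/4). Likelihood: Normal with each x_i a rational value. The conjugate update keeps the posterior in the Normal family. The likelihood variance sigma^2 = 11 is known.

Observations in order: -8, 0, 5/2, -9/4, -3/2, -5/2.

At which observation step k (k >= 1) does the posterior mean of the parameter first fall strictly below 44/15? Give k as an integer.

obs 1: x=-8 → posterior Normal(16/5, 11/5)
obs 2: x=0 → posterior Normal(8/3, 11/6)
obs 3: x=5/2 → posterior Normal(37/14, 11/7)
obs 4: x=-9/4 → posterior Normal(65/32, 11/8)
obs 5: x=-3/2 → posterior Normal(59/36, 11/9)
obs 6: x=-5/2 → posterior Normal(49/40, 11/10)

k = 2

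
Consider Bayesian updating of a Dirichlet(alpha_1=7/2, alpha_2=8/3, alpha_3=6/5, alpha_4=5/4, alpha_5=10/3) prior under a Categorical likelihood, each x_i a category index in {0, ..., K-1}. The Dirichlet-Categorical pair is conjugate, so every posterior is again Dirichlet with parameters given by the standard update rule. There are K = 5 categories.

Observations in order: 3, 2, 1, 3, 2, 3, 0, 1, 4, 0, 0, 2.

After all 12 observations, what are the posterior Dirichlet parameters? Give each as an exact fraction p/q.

obs 1: x=3 → posterior Dirichlet(7/2, 8/3, 6/5, 9/4, 10/3)
obs 2: x=2 → posterior Dirichlet(7/2, 8/3, 11/5, 9/4, 10/3)
obs 3: x=1 → posterior Dirichlet(7/2, 11/3, 11/5, 9/4, 10/3)
obs 4: x=3 → posterior Dirichlet(7/2, 11/3, 11/5, 13/4, 10/3)
obs 5: x=2 → posterior Dirichlet(7/2, 11/3, 16/5, 13/4, 10/3)
obs 6: x=3 → posterior Dirichlet(7/2, 11/3, 16/5, 17/4, 10/3)
obs 7: x=0 → posterior Dirichlet(9/2, 11/3, 16/5, 17/4, 10/3)
obs 8: x=1 → posterior Dirichlet(9/2, 14/3, 16/5, 17/4, 10/3)
obs 9: x=4 → posterior Dirichlet(9/2, 14/3, 16/5, 17/4, 13/3)
obs 10: x=0 → posterior Dirichlet(11/2, 14/3, 16/5, 17/4, 13/3)
obs 11: x=0 → posterior Dirichlet(13/2, 14/3, 16/5, 17/4, 13/3)
obs 12: x=2 → posterior Dirichlet(13/2, 14/3, 21/5, 17/4, 13/3)

alpha_1=13/2, alpha_2=14/3, alpha_3=21/5, alpha_4=17/4, alpha_5=13/3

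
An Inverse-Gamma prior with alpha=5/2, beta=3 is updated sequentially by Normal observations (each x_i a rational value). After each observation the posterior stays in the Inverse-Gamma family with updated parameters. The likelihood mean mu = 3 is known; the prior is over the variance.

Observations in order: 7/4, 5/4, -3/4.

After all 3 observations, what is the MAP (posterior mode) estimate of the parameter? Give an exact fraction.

79/32

obs 1: x=7/4 → posterior Inverse-Gamma(3, 121/32)
obs 2: x=5/4 → posterior Inverse-Gamma(7/2, 85/16)
obs 3: x=-3/4 → posterior Inverse-Gamma(4, 395/32)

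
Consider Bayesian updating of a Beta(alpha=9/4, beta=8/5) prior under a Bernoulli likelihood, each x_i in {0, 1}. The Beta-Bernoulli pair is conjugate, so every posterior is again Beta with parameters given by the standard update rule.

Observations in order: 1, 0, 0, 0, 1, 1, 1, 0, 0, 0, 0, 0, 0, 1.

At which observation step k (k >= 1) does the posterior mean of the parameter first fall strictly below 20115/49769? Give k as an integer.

k = 12

obs 1: x=1 → posterior Beta(13/4, 8/5)
obs 2: x=0 → posterior Beta(13/4, 13/5)
obs 3: x=0 → posterior Beta(13/4, 18/5)
obs 4: x=0 → posterior Beta(13/4, 23/5)
obs 5: x=1 → posterior Beta(17/4, 23/5)
obs 6: x=1 → posterior Beta(21/4, 23/5)
obs 7: x=1 → posterior Beta(25/4, 23/5)
obs 8: x=0 → posterior Beta(25/4, 28/5)
obs 9: x=0 → posterior Beta(25/4, 33/5)
obs 10: x=0 → posterior Beta(25/4, 38/5)
obs 11: x=0 → posterior Beta(25/4, 43/5)
obs 12: x=0 → posterior Beta(25/4, 48/5)
obs 13: x=0 → posterior Beta(25/4, 53/5)
obs 14: x=1 → posterior Beta(29/4, 53/5)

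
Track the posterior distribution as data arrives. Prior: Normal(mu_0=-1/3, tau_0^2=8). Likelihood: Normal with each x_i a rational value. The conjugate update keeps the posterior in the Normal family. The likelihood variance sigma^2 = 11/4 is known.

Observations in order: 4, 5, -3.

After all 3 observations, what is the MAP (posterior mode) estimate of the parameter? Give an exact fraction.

565/321

obs 1: x=4 → posterior Normal(373/129, 88/43)
obs 2: x=5 → posterior Normal(853/225, 88/75)
obs 3: x=-3 → posterior Normal(565/321, 88/107)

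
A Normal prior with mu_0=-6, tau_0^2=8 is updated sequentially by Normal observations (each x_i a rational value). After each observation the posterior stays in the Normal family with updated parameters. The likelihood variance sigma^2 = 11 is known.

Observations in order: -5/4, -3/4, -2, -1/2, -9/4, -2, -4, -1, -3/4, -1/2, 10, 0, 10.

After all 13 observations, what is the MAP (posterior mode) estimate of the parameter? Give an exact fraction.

-26/115

obs 1: x=-5/4 → posterior Normal(-4, 88/19)
obs 2: x=-3/4 → posterior Normal(-82/27, 88/27)
obs 3: x=-2 → posterior Normal(-14/5, 88/35)
obs 4: x=-1/2 → posterior Normal(-102/43, 88/43)
obs 5: x=-9/4 → posterior Normal(-40/17, 88/51)
obs 6: x=-2 → posterior Normal(-136/59, 88/59)
obs 7: x=-4 → posterior Normal(-168/67, 88/67)
obs 8: x=-1 → posterior Normal(-176/75, 88/75)
obs 9: x=-3/4 → posterior Normal(-182/83, 88/83)
obs 10: x=-1/2 → posterior Normal(-186/91, 88/91)
obs 11: x=10 → posterior Normal(-106/99, 8/9)
obs 12: x=0 → posterior Normal(-106/107, 88/107)
obs 13: x=10 → posterior Normal(-26/115, 88/115)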